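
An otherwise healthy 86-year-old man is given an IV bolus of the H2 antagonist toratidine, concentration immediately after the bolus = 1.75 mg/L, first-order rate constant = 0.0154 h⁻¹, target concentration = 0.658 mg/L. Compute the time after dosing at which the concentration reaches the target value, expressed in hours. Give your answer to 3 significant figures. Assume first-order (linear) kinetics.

t = ln(C₀ / C) / k = ln(1.750 / 0.658) / 0.01540
  = ln(2.660) / 0.01540 = 0.9783 / 0.01540 = 63.53 h

63.5 h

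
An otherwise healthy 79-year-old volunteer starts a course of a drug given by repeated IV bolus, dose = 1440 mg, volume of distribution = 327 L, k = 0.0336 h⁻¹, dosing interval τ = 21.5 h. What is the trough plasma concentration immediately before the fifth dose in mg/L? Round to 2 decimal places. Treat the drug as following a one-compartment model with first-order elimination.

3.93 mg/L

C₀ per dose = Dose / Vd = 1440 / 327 = 4.404 mg/L
Fraction remaining after one interval: r = e^(−kτ) = e^(−0.03360 × 21.5) = 0.4856
Before dose 5, 4 doses have been given (aged 1τ, 2τ, 3τ, 4τ).
C_trough = C₀ × (r + r² + … + r^4) = C₀ × r(1−r^4)/(1−r)
        = 4.404 × 0.4856 × (1 − 0.05561) / (1 − 0.4856) = 3.926 mg/L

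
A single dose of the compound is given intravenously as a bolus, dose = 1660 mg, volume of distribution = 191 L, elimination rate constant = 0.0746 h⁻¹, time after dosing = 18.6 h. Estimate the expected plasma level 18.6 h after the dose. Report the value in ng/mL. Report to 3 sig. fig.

2170 ng/mL

C₀ = Dose / Vd = 1660 / 191 = 8.691 mg/L
C = C₀ · e^(−k·t) = 8.691 × e^(−0.07460 × 18.6)
  = 8.691 × 0.2497 = 2.170 mg/L
Convert: 2.170 mg/L × 1000 = 2170 ng/mL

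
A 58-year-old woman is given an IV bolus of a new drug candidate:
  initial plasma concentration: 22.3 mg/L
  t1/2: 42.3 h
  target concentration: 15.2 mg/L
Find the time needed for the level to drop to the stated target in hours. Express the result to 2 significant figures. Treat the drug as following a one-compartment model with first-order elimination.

23 h

k = ln2 / t½ = 0.693147 / 42.3 = 0.01639 h⁻¹
t = ln(C₀ / C) / k = ln(22.30 / 15.2) / 0.01639
  = ln(1.467) / 0.01639 = 0.3832 / 0.01639 = 23.38 h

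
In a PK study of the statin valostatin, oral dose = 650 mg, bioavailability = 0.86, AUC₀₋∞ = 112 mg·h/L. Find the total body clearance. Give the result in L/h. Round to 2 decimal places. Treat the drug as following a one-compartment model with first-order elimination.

4.99 L/h

CL = F·Dose / AUC = 0.86 × 650 / 112 = 4.991 L/h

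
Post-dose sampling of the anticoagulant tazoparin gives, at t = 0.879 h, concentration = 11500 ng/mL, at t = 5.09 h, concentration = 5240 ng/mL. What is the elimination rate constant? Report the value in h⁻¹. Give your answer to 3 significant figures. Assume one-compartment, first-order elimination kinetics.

0.187 h⁻¹

k = ln(C₁/C₂) / (t₂ − t₁) = ln(11500/5240) / (5.09 − 0.879)
  = 0.7860 / 4.211 = 0.1867 h⁻¹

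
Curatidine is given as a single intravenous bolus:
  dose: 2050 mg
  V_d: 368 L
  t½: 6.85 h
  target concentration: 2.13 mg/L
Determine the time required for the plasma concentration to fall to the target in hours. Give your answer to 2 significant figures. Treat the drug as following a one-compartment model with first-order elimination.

9.5 h

C₀ = Dose / Vd = 2050 / 368 = 5.571 mg/L
k = ln2 / t½ = 0.693147 / 6.85 = 0.1012 h⁻¹
t = ln(C₀ / C) / k = ln(5.571 / 2.13) / 0.1012
  = ln(2.615) / 0.1012 = 0.9613 / 0.1012 = 9.499 h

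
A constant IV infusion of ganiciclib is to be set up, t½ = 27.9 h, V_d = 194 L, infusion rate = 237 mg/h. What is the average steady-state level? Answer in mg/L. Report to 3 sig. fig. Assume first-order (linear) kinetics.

k = ln2 / t½ = 0.693147 / 27.9 = 0.02484 h⁻¹
CL = k × Vd = 0.02484 × 194 = 4.819 L/h
At steady state Css = R₀ / CL = 237 / 4.819 = 49.18 mg/L

49.2 mg/L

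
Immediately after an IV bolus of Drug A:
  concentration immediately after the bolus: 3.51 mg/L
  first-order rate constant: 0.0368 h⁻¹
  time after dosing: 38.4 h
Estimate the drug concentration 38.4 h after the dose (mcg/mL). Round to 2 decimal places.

0.85 mcg/mL

C = C₀ · e^(−k·t) = 3.510 × e^(−0.03680 × 38.4)
  = 3.510 × 0.2434 = 0.8543 mg/L
(0.8543 mg/L = 0.8543 mcg/mL)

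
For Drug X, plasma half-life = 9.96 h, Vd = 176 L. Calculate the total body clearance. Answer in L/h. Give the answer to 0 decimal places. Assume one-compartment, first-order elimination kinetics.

k = ln2 / t½ = 0.693147 / 9.96 = 0.06959 h⁻¹
CL = k × Vd = 0.06959 × 176 = 12.25 L/h

12 L/h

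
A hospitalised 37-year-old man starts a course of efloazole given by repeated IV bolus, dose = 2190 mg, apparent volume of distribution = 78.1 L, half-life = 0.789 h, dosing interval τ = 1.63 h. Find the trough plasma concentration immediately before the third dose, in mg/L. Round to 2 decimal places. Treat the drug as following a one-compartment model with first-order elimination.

C₀ per dose = Dose / Vd = 2190 / 78.1 = 28.04 mg/L
k = ln2 / t½ = 0.693147 / 0.789 = 0.8785 h⁻¹
Fraction remaining after one interval: r = e^(−kτ) = e^(−0.8785 × 1.63) = 0.2388
Before dose 3, 2 doses have been given (aged 1τ, 2τ).
C_trough = C₀ × (r + r²) = 28.04 × (0.2388 + 0.05703) = 8.295 mg/L

8.30 mg/L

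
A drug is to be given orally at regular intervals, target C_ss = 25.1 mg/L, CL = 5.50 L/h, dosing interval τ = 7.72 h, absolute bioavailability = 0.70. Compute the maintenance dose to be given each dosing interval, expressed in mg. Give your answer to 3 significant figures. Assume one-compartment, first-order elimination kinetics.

1520 mg

At steady state, F × (Dose/τ) = Css × CL.
Dose = Css × CL × τ / F = 25.1 × 5.500 × 7.72 / 0.70 = 1522 mg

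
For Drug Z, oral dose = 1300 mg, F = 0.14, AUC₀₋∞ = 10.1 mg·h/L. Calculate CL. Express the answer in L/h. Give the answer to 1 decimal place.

CL = F·Dose / AUC = 0.14 × 1300 / 10.1 = 18.02 L/h

18.0 L/h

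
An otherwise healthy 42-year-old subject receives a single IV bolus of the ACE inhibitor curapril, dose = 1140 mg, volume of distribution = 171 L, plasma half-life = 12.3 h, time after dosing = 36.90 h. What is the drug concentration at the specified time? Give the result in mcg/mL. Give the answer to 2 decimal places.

0.83 mcg/mL

C₀ = Dose / Vd = 1140 / 171 = 6.667 mg/L
k = ln2 / t½ = 0.693147 / 12.3 = 0.05635 h⁻¹
t / t½ = 36.90 / 12.3 = 3 half-lives
C = C₀ × (1/2)^3 = 6.667 × 0.1250 = 0.8334 mg/L
(0.8334 mg/L = 0.8334 mcg/mL)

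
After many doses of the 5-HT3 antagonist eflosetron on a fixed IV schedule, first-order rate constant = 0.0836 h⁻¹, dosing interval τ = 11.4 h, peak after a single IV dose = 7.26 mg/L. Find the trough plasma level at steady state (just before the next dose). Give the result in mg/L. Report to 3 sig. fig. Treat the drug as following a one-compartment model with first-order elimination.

4.56 mg/L

e^(−kτ) = e^(−0.08360 × 11.4) = 0.3856
Accumulation ratio R = 1 / (1 − e^(−kτ)) = 1 / (1 − 0.3856) = 1.628
Steady-state trough = C₀ × R × e^(−kτ) = 7.26 × 1.628 × 0.3856 = 4.558 mg/L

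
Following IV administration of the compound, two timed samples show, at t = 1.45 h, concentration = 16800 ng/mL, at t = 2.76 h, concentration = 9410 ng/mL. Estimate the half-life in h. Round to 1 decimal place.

k = ln(C₁/C₂) / (t₂ − t₁) = ln(16800/9410) / (2.76 − 1.45)
  = 0.5796 / 1.310 = 0.4424 h⁻¹
t½ = ln2 / k = 0.693147 / 0.4424 = 1.567 h

1.6 h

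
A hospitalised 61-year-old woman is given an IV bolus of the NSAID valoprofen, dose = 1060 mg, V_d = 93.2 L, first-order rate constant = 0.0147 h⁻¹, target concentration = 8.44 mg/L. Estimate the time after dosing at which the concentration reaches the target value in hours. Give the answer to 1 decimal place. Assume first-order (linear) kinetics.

20.3 h

C₀ = Dose / Vd = 1060 / 93.2 = 11.37 mg/L
t = ln(C₀ / C) / k = ln(11.37 / 8.44) / 0.01470
  = ln(1.347) / 0.01470 = 0.2979 / 0.01470 = 20.27 h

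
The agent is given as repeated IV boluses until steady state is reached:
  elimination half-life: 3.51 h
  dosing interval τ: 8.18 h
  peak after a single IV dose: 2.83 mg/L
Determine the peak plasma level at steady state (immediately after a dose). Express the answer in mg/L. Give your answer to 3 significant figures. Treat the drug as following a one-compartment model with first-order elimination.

3.53 mg/L

k = ln2 / t½ = 0.693147 / 3.51 = 0.1975 h⁻¹
e^(−kτ) = e^(−0.1975 × 8.18) = 0.1988
Accumulation ratio R = 1 / (1 − e^(−kτ)) = 1 / (1 − 0.1988) = 1.248
Steady-state peak = C₀ × R = 2.83 × 1.248 = 3.532 mg/L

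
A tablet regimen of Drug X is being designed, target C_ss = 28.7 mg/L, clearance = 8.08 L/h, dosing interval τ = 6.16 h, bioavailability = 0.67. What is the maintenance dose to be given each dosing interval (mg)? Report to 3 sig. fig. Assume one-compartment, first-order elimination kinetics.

2130 mg

At steady state, F × (Dose/τ) = Css × CL.
Dose = Css × CL × τ / F = 28.7 × 8.080 × 6.16 / 0.67 = 2132 mg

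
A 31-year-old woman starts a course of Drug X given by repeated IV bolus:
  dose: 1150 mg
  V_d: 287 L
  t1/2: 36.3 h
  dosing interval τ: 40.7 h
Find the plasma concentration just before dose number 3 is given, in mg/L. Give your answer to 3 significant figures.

C₀ per dose = Dose / Vd = 1150 / 287 = 4.007 mg/L
k = ln2 / t½ = 0.693147 / 36.3 = 0.01909 h⁻¹
Fraction remaining after one interval: r = e^(−kτ) = e^(−0.01909 × 40.7) = 0.4598
Before dose 3, 2 doses have been given (aged 1τ, 2τ).
C_trough = C₀ × (r + r²) = 4.007 × (0.4598 + 0.2114) = 2.689 mg/L

2.69 mg/L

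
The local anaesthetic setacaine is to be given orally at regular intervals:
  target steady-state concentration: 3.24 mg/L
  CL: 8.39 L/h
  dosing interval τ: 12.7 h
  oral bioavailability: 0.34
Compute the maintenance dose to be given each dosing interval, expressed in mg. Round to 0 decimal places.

1015 mg

At steady state, F × (Dose/τ) = Css × CL.
Dose = Css × CL × τ / F = 3.24 × 8.390 × 12.7 / 0.34 = 1015 mg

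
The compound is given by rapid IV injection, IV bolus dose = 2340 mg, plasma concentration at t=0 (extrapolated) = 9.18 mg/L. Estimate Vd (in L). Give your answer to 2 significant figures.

Vd = Dose / C₀ = 2340 / 9.18 = 254.9 L

250 L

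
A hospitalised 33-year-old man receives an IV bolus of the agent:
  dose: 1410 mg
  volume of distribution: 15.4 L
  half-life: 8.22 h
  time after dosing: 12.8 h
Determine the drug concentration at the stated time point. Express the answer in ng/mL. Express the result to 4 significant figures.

C₀ = Dose / Vd = 1410 / 15.4 = 91.56 mg/L
k = ln2 / t½ = 0.693147 / 8.22 = 0.08432 h⁻¹
C = C₀ · e^(−k·t) = 91.56 × e^(−0.08432 × 12.8)
  = 91.56 × 0.3398 = 31.11 mg/L
Convert: 31.11 mg/L × 1000 = 31110 ng/mL

31110 ng/mL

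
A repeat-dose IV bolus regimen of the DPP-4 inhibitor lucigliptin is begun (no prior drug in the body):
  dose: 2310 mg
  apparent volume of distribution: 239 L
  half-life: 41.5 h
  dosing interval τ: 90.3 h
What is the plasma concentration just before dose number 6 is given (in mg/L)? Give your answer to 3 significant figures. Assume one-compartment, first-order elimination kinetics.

2.75 mg/L

C₀ per dose = Dose / Vd = 2310 / 239 = 9.665 mg/L
k = ln2 / t½ = 0.693147 / 41.5 = 0.01670 h⁻¹
Fraction remaining after one interval: r = e^(−kτ) = e^(−0.01670 × 90.3) = 0.2214
Before dose 6, 5 doses have been given (aged 1τ, 2τ, 3τ, 4τ, 5τ).
C_trough = C₀ × (r + r² + … + r^5) = C₀ × r(1−r^5)/(1−r)
        = 9.665 × 0.2214 × (1 − 0.0005320) / (1 − 0.2214) = 2.747 mg/L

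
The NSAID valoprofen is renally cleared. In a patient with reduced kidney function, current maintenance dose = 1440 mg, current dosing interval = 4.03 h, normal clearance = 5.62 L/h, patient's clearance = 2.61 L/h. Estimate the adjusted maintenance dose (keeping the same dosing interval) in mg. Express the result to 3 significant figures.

To keep the same average steady-state level, dosing rate must scale with clearance.
CL ratio = 2.61 / 5.62 = 0.4644
New dose (same interval) = 1440 × 0.4644 = 668.7 mg

669 mg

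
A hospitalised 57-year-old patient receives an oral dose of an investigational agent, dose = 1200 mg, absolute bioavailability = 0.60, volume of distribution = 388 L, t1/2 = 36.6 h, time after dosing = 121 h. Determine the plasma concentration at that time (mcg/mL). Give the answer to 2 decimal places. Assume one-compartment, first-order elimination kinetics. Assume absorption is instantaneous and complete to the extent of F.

Amount reaching circulation = F × Dose = 0.60 × 1200 = 720.0 mg
C₀ = F·Dose / Vd = 720.0 / 388 = 1.856 mg/L
k = ln2 / t½ = 0.693147 / 36.6 = 0.01894 h⁻¹
C = C₀ · e^(−k·t) = 1.856 × e^(−0.01894 × 121)
  = 1.856 × 0.1011 = 0.1876 mg/L
(0.1876 mg/L = 0.1876 mcg/mL)

0.19 mcg/mL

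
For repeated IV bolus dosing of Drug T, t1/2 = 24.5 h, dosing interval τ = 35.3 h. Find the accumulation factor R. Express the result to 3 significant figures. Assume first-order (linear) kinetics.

k = ln2 / t½ = 0.693147 / 24.5 = 0.02829 h⁻¹
e^(−kτ) = e^(−0.02829 × 35.3) = 0.3684
Accumulation ratio R = 1 / (1 − e^(−kτ)) = 1 / (1 − 0.3684) = 1.583

1.58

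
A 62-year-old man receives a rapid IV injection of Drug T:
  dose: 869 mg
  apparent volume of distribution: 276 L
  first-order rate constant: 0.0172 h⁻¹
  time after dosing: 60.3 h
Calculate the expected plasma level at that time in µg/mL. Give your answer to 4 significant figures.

C₀ = Dose / Vd = 869.0 / 276 = 3.149 mg/L
C = C₀ · e^(−k·t) = 3.149 × e^(−0.01720 × 60.3)
  = 3.149 × 0.3545 = 1.116 mg/L
(1.116 mg/L = 1.116 µg/mL)

1.116 µg/mL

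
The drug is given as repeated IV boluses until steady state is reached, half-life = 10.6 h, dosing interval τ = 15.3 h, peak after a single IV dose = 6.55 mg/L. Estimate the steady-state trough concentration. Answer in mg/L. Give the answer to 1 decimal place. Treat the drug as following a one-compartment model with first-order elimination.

k = ln2 / t½ = 0.693147 / 10.6 = 0.06539 h⁻¹
e^(−kτ) = e^(−0.06539 × 15.3) = 0.3677
Accumulation ratio R = 1 / (1 − e^(−kτ)) = 1 / (1 − 0.3677) = 1.582
Steady-state trough = C₀ × R × e^(−kτ) = 6.55 × 1.582 × 0.3677 = 3.810 mg/L

3.8 mg/L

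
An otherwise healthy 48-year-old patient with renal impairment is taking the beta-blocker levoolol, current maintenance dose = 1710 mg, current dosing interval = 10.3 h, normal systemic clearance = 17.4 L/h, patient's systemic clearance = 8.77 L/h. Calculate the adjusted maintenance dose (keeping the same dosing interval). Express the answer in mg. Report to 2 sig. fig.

To keep the same average steady-state level, dosing rate must scale with clearance.
CL ratio = 8.77 / 17.4 = 0.5040
New dose (same interval) = 1710 × 0.5040 = 861.8 mg

860 mg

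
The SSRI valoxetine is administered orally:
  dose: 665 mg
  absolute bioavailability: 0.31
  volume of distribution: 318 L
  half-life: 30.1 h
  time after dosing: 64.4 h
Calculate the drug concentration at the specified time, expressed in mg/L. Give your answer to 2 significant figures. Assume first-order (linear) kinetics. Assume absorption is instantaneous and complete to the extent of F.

0.15 mg/L

Amount reaching circulation = F × Dose = 0.31 × 665.0 = 206.2 mg
C₀ = F·Dose / Vd = 206.2 / 318 = 0.6484 mg/L
k = ln2 / t½ = 0.693147 / 30.1 = 0.02303 h⁻¹
C = C₀ · e^(−k·t) = 0.6484 × e^(−0.02303 × 64.4)
  = 0.6484 × 0.2269 = 0.1471 mg/L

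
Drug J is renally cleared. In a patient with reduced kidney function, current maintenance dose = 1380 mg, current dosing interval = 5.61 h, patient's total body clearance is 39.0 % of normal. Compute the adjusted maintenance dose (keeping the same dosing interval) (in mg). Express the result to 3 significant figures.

To keep the same average steady-state level, dosing rate must scale with clearance.
CL ratio = 39.0 / 100 = 0.3900
New dose (same interval) = 1380 × 0.3900 = 538.2 mg

538 mg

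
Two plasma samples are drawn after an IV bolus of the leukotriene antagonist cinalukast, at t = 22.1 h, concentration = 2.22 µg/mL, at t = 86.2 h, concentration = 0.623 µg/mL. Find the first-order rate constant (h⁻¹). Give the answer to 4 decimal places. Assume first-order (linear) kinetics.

0.0198 h⁻¹

k = ln(C₁/C₂) / (t₂ − t₁) = ln(2.22/0.623) / (86.2 − 22.1)
  = 1.271 / 64.10 = 0.01983 h⁻¹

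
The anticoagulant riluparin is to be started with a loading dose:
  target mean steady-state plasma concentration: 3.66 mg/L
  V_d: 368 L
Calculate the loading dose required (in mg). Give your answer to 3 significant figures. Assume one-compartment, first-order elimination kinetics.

1350 mg

LD = Css × Vd = 3.66 × 368 = 1347 mg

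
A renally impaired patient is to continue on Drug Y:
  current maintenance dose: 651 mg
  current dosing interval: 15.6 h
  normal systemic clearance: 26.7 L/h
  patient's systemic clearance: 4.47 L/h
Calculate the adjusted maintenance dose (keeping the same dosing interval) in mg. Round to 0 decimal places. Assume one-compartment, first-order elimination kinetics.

109 mg

To keep the same average steady-state level, dosing rate must scale with clearance.
CL ratio = 4.47 / 26.7 = 0.1674
New dose (same interval) = 651 × 0.1674 = 109.0 mg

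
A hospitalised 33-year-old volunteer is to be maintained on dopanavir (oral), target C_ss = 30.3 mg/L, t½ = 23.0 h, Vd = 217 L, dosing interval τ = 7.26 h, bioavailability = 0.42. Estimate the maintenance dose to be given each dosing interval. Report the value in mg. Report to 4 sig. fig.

k = ln2 / t½ = 0.693147 / 23.0 = 0.03014 h⁻¹
CL = k × Vd = 0.03014 × 217 = 6.540 L/h
At steady state, F × (Dose/τ) = Css × CL.
Dose = Css × CL × τ / F = 30.3 × 6.540 × 7.26 / 0.42 = 3425 mg

3425 mg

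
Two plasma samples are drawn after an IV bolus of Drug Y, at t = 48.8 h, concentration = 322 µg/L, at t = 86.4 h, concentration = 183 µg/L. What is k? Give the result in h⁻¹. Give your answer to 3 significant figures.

k = ln(C₁/C₂) / (t₂ − t₁) = ln(322/183) / (86.4 − 48.8)
  = 0.5651 / 37.60 = 0.01503 h⁻¹

0.0150 h⁻¹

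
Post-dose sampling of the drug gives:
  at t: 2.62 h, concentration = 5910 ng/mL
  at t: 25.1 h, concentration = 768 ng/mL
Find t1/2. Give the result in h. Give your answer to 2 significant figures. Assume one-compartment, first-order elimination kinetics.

7.6 h

k = ln(C₁/C₂) / (t₂ − t₁) = ln(5910/768) / (25.1 − 2.62)
  = 2.041 / 22.48 = 0.09079 h⁻¹
t½ = ln2 / k = 0.693147 / 0.09079 = 7.635 h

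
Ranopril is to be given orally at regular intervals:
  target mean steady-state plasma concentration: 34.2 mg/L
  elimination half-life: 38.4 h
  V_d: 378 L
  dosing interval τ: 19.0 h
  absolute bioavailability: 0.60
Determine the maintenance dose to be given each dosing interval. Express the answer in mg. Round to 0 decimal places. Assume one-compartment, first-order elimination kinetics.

k = ln2 / t½ = 0.693147 / 38.4 = 0.01805 h⁻¹
CL = k × Vd = 0.01805 × 378 = 6.823 L/h
At steady state, F × (Dose/τ) = Css × CL.
Dose = Css × CL × τ / F = 34.2 × 6.823 × 19.0 / 0.60 = 7389 mg

7389 mg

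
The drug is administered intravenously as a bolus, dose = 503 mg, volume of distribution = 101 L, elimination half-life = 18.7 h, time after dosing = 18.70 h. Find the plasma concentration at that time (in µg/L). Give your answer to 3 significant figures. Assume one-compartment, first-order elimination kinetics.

C₀ = Dose / Vd = 503.0 / 101 = 4.980 mg/L
k = ln2 / t½ = 0.693147 / 18.7 = 0.03707 h⁻¹
t / t½ = 18.70 / 18.7 = 1 half-lives
C = C₀ × (1/2)^1 = 4.980 × 0.5000 = 2.490 mg/L
Convert: 2.490 mg/L × 1000 = 2490 µg/L

2490 µg/L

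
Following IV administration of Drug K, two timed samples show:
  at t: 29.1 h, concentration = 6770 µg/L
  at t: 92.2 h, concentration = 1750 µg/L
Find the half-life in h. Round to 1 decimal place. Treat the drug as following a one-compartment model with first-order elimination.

32.3 h

k = ln(C₁/C₂) / (t₂ − t₁) = ln(6770/1750) / (92.2 − 29.1)
  = 1.353 / 63.10 = 0.02144 h⁻¹
t½ = ln2 / k = 0.693147 / 0.02144 = 32.33 h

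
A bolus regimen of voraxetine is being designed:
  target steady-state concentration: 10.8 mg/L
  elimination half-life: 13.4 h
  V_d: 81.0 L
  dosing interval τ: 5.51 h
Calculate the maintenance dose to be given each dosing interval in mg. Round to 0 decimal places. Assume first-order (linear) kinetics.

249 mg

k = ln2 / t½ = 0.693147 / 13.4 = 0.05173 h⁻¹
CL = k × Vd = 0.05173 × 81.0 = 4.190 L/h
At steady state, Dose/τ = Css × CL.
Dose = Css × CL × τ = 10.8 × 4.190 × 5.51 = 249.3 mg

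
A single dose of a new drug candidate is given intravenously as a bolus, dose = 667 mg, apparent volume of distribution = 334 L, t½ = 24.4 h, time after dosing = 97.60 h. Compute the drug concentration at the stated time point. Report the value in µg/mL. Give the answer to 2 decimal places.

0.12 µg/mL

C₀ = Dose / Vd = 667.0 / 334 = 1.997 mg/L
k = ln2 / t½ = 0.693147 / 24.4 = 0.02841 h⁻¹
t / t½ = 97.60 / 24.4 = 4 half-lives
C = C₀ × (1/2)^4 = 1.997 × 0.06250 = 0.1248 mg/L
(0.1248 mg/L = 0.1248 µg/mL)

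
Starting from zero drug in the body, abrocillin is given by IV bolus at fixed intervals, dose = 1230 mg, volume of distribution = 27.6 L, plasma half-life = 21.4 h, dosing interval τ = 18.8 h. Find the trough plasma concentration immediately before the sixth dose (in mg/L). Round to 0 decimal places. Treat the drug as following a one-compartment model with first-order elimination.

51 mg/L

C₀ per dose = Dose / Vd = 1230 / 27.6 = 44.57 mg/L
k = ln2 / t½ = 0.693147 / 21.4 = 0.03239 h⁻¹
Fraction remaining after one interval: r = e^(−kτ) = e^(−0.03239 × 18.8) = 0.5439
Before dose 6, 5 doses have been given (aged 1τ, 2τ, 3τ, 4τ, 5τ).
C_trough = C₀ × (r + r² + … + r^5) = C₀ × r(1−r^5)/(1−r)
        = 44.57 × 0.5439 × (1 − 0.04760) / (1 − 0.5439) = 50.62 mg/L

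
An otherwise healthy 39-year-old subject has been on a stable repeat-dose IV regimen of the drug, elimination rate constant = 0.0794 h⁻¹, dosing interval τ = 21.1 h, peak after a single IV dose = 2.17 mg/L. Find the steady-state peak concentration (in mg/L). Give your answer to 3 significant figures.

e^(−kτ) = e^(−0.07940 × 21.1) = 0.1872
Accumulation ratio R = 1 / (1 − e^(−kτ)) = 1 / (1 − 0.1872) = 1.230
Steady-state peak = C₀ × R = 2.17 × 1.230 = 2.669 mg/L

2.67 mg/L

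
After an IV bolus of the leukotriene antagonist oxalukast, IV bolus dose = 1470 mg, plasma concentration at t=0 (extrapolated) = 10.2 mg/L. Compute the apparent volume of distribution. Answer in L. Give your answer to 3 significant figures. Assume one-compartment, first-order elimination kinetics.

144 L

Vd = Dose / C₀ = 1470 / 10.2 = 144.1 L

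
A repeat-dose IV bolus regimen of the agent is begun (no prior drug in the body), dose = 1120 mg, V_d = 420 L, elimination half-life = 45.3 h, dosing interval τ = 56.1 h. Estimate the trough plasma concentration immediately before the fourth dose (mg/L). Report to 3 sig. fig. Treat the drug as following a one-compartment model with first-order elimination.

1.81 mg/L

C₀ per dose = Dose / Vd = 1120 / 420 = 2.667 mg/L
k = ln2 / t½ = 0.693147 / 45.3 = 0.01530 h⁻¹
Fraction remaining after one interval: r = e^(−kτ) = e^(−0.01530 × 56.1) = 0.4239
Before dose 4, 3 doses have been given (aged 1τ, 2τ, 3τ).
C_trough = C₀ × (r + r² + … + r^3) = C₀ × r(1−r^3)/(1−r)
        = 2.667 × 0.4239 × (1 − 0.07617) / (1 − 0.4239) = 1.813 mg/L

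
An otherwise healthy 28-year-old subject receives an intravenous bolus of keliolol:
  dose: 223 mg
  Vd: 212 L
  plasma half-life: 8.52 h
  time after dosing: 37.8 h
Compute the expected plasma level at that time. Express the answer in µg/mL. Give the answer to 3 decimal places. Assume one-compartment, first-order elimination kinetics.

0.049 µg/mL

C₀ = Dose / Vd = 223.0 / 212 = 1.052 mg/L
k = ln2 / t½ = 0.693147 / 8.52 = 0.08136 h⁻¹
C = C₀ · e^(−k·t) = 1.052 × e^(−0.08136 × 37.8)
  = 1.052 × 0.04617 = 0.04857 mg/L
(0.04857 mg/L = 0.04857 µg/mL)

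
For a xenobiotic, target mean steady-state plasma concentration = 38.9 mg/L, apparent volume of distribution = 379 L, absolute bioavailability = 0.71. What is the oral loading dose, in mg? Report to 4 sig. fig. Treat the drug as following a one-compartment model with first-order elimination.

20760 mg

LD = Css × Vd / F = 38.9 × 379 / 0.71 = 20760 mg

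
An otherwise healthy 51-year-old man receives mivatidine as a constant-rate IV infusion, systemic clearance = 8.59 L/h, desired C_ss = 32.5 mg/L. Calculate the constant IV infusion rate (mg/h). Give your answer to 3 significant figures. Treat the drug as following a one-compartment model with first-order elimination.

At steady state, infusion rate R₀ = Css × CL = 32.5 × 8.590 = 279.2 mg/h

279 mg/h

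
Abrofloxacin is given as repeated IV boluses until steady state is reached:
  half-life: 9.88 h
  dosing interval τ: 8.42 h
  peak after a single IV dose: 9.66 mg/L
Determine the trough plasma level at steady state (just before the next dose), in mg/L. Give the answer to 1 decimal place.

k = ln2 / t½ = 0.693147 / 9.88 = 0.07016 h⁻¹
e^(−kτ) = e^(−0.07016 × 8.42) = 0.5539
Accumulation ratio R = 1 / (1 − e^(−kτ)) = 1 / (1 − 0.5539) = 2.242
Steady-state trough = C₀ × R × e^(−kτ) = 9.66 × 2.242 × 0.5539 = 12.00 mg/L

12.0 mg/L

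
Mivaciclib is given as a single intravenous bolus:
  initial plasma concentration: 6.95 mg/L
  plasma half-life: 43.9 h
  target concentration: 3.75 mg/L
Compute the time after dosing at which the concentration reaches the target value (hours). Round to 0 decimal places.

39 h

k = ln2 / t½ = 0.693147 / 43.9 = 0.01579 h⁻¹
t = ln(C₀ / C) / k = ln(6.950 / 3.75) / 0.01579
  = ln(1.853) / 0.01579 = 0.6168 / 0.01579 = 39.06 h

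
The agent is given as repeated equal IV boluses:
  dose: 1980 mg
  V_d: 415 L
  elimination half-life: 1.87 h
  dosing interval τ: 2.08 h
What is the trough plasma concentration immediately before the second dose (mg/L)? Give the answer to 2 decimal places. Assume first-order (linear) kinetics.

C₀ per dose = Dose / Vd = 1980 / 415 = 4.771 mg/L
k = ln2 / t½ = 0.693147 / 1.87 = 0.3707 h⁻¹
Fraction remaining after one interval: r = e^(−kτ) = e^(−0.3707 × 2.08) = 0.4625
Before dose 2, 1 dose has been given (aged 1τ).
C_trough = C₀ × r = 4.771 × 0.4625 = 2.207 mg/L

2.21 mg/L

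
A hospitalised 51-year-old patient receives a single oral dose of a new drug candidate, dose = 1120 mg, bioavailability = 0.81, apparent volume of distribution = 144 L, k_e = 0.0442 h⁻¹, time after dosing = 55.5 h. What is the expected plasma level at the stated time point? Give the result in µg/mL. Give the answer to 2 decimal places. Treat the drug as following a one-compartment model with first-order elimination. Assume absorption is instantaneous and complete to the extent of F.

Amount reaching circulation = F × Dose = 0.81 × 1120 = 907.2 mg
C₀ = F·Dose / Vd = 907.2 / 144 = 6.300 mg/L
C = C₀ · e^(−k·t) = 6.300 × e^(−0.04420 × 55.5)
  = 6.300 × 0.08603 = 0.5420 mg/L
(0.5420 mg/L = 0.5420 µg/mL)

0.54 µg/mL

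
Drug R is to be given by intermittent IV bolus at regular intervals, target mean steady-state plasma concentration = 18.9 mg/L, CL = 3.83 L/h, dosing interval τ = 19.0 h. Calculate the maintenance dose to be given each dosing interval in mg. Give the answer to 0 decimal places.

At steady state, Dose/τ = Css × CL.
Dose = Css × CL × τ = 18.9 × 3.830 × 19.0 = 1375 mg

1375 mg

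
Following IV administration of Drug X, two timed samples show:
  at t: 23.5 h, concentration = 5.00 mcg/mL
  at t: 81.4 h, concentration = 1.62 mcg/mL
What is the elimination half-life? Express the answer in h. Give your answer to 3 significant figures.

35.6 h

k = ln(C₁/C₂) / (t₂ − t₁) = ln(5.00/1.62) / (81.4 − 23.5)
  = 1.127 / 57.90 = 0.01946 h⁻¹
t½ = ln2 / k = 0.693147 / 0.01946 = 35.62 h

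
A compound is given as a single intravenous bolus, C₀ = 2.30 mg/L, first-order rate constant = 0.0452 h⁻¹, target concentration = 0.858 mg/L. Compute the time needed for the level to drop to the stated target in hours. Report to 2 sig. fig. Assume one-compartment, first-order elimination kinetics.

22 h

t = ln(C₀ / C) / k = ln(2.300 / 0.858) / 0.04520
  = ln(2.681) / 0.04520 = 0.9862 / 0.04520 = 21.82 h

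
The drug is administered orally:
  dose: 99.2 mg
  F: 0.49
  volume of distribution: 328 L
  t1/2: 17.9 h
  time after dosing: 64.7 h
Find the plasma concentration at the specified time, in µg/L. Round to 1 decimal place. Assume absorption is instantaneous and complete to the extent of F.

Amount reaching circulation = F × Dose = 0.49 × 99.20 = 48.61 mg
C₀ = F·Dose / Vd = 48.61 / 328 = 0.1482 mg/L
k = ln2 / t½ = 0.693147 / 17.9 = 0.03872 h⁻¹
C = C₀ · e^(−k·t) = 0.1482 × e^(−0.03872 × 64.7)
  = 0.1482 × 0.08166 = 0.01210 mg/L
Convert: 0.01210 mg/L × 1000 = 12.10 µg/L

12.1 µg/L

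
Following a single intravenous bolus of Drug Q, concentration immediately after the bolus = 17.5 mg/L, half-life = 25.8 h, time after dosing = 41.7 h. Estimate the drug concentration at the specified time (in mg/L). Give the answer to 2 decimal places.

5.71 mg/L

k = ln2 / t½ = 0.693147 / 25.8 = 0.02687 h⁻¹
C = C₀ · e^(−k·t) = 17.50 × e^(−0.02687 × 41.7)
  = 17.50 × 0.3261 = 5.707 mg/L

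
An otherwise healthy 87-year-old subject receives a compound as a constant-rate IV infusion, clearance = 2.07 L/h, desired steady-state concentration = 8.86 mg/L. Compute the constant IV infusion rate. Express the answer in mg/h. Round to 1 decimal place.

18.3 mg/h

At steady state, infusion rate R₀ = Css × CL = 8.86 × 2.070 = 18.34 mg/h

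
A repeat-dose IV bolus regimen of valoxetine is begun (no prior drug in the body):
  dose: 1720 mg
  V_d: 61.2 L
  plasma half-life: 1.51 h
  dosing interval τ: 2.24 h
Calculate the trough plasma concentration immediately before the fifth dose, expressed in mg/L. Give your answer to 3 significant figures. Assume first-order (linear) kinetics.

15.4 mg/L

C₀ per dose = Dose / Vd = 1720 / 61.2 = 28.10 mg/L
k = ln2 / t½ = 0.693147 / 1.51 = 0.4590 h⁻¹
Fraction remaining after one interval: r = e^(−kτ) = e^(−0.4590 × 2.24) = 0.3577
Before dose 5, 4 doses have been given (aged 1τ, 2τ, 3τ, 4τ).
C_trough = C₀ × (r + r² + … + r^4) = C₀ × r(1−r^4)/(1−r)
        = 28.10 × 0.3577 × (1 − 0.01637) / (1 − 0.3577) = 15.39 mg/L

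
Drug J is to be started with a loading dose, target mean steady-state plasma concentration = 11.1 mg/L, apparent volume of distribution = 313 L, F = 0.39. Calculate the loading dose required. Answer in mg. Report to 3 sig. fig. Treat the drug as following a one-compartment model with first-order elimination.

8910 mg

LD = Css × Vd / F = 11.1 × 313 / 0.39 = 8908 mg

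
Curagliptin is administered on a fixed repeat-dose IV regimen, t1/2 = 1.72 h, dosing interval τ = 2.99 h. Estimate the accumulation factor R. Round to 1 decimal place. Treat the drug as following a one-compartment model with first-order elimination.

k = ln2 / t½ = 0.693147 / 1.72 = 0.4030 h⁻¹
e^(−kτ) = e^(−0.4030 × 2.99) = 0.2997
Accumulation ratio R = 1 / (1 − e^(−kτ)) = 1 / (1 − 0.2997) = 1.428

1.4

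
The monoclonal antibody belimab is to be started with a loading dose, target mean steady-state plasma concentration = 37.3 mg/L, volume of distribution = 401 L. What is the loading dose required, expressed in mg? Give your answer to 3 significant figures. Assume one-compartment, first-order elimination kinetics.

LD = Css × Vd = 37.3 × 401 = 14960 mg

15000 mg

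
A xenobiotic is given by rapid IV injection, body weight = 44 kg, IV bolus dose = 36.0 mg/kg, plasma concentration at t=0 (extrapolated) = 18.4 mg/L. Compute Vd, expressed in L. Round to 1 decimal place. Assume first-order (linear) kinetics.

86.1 L

Dose = 36.0 × 44 = 1584 mg
Vd = Dose / C₀ = 1584 / 18.4 = 86.09 L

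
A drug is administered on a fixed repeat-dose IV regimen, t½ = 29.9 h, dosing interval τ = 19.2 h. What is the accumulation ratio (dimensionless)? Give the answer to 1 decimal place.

k = ln2 / t½ = 0.693147 / 29.9 = 0.02318 h⁻¹
e^(−kτ) = e^(−0.02318 × 19.2) = 0.6408
Accumulation ratio R = 1 / (1 − e^(−kτ)) = 1 / (1 − 0.6408) = 2.784

2.8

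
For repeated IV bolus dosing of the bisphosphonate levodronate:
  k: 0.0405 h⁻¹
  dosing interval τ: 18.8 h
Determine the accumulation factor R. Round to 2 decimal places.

e^(−kτ) = e^(−0.04050 × 18.8) = 0.4670
Accumulation ratio R = 1 / (1 − e^(−kτ)) = 1 / (1 − 0.4670) = 1.876

1.88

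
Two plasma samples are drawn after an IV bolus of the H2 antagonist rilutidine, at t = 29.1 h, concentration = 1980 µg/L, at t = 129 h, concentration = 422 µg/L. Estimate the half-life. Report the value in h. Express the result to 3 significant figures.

k = ln(C₁/C₂) / (t₂ − t₁) = ln(1980/422) / (129 − 29.1)
  = 1.546 / 99.90 = 0.01548 h⁻¹
t½ = ln2 / k = 0.693147 / 0.01548 = 44.78 h

44.8 h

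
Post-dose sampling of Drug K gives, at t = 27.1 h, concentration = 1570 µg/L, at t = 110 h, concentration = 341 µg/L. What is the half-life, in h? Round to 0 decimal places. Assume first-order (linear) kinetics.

38 h

k = ln(C₁/C₂) / (t₂ − t₁) = ln(1570/341) / (110 − 27.1)
  = 1.527 / 82.90 = 0.01842 h⁻¹
t½ = ln2 / k = 0.693147 / 0.01842 = 37.63 h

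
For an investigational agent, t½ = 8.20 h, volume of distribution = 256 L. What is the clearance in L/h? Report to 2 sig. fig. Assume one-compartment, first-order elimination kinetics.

k = ln2 / t½ = 0.693147 / 8.20 = 0.08453 h⁻¹
CL = k × Vd = 0.08453 × 256 = 21.64 L/h

22 L/h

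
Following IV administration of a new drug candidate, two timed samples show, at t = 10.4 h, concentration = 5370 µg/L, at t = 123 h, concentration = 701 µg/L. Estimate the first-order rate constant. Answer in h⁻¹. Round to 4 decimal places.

k = ln(C₁/C₂) / (t₂ − t₁) = ln(5370/701) / (123 − 10.4)
  = 2.036 / 112.6 = 0.01808 h⁻¹

0.0181 h⁻¹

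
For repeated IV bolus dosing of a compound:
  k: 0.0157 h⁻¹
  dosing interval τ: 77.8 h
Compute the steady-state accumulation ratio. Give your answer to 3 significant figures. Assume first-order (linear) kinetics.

e^(−kτ) = e^(−0.01570 × 77.8) = 0.2948
Accumulation ratio R = 1 / (1 − e^(−kτ)) = 1 / (1 − 0.2948) = 1.418

1.42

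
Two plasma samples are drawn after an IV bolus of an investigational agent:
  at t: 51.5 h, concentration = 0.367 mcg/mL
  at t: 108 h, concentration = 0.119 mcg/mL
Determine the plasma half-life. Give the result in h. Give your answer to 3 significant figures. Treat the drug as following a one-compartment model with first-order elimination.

k = ln(C₁/C₂) / (t₂ − t₁) = ln(0.367/0.119) / (108 − 51.5)
  = 1.126 / 56.50 = 0.01993 h⁻¹
t½ = ln2 / k = 0.693147 / 0.01993 = 34.78 h

34.8 h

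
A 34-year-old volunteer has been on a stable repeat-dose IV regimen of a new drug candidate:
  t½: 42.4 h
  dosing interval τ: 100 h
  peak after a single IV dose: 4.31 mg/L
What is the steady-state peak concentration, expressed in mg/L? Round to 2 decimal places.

5.35 mg/L

k = ln2 / t½ = 0.693147 / 42.4 = 0.01635 h⁻¹
e^(−kτ) = e^(−0.01635 × 100) = 0.1950
Accumulation ratio R = 1 / (1 − e^(−kτ)) = 1 / (1 − 0.1950) = 1.242
Steady-state peak = C₀ × R = 4.31 × 1.242 = 5.353 mg/L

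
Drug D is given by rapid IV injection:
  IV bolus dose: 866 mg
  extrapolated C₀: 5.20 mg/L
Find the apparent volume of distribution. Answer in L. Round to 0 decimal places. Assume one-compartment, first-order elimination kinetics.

Vd = Dose / C₀ = 866.0 / 5.20 = 166.5 L

167 L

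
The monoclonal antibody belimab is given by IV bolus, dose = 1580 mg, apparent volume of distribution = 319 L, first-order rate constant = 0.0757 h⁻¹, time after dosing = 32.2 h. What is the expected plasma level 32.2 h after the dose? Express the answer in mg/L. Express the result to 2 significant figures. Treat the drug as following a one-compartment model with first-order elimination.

C₀ = Dose / Vd = 1580 / 319 = 4.953 mg/L
C = C₀ · e^(−k·t) = 4.953 × e^(−0.07570 × 32.2)
  = 4.953 × 0.08738 = 0.4328 mg/L

0.43 mg/L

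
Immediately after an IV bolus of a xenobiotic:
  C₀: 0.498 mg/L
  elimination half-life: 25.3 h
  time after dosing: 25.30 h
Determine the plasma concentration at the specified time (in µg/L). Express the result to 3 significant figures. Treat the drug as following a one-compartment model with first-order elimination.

249 µg/L

k = ln2 / t½ = 0.693147 / 25.3 = 0.02740 h⁻¹
t / t½ = 25.30 / 25.3 = 1 half-lives
C = C₀ × (1/2)^1 = 0.4980 × 0.5000 = 0.2490 mg/L
Convert: 0.2490 mg/L × 1000 = 249.0 µg/L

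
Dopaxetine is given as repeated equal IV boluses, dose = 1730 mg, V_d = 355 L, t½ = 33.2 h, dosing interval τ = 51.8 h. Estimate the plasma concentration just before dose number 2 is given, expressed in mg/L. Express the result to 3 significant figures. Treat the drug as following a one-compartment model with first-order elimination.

C₀ per dose = Dose / Vd = 1730 / 355 = 4.873 mg/L
k = ln2 / t½ = 0.693147 / 33.2 = 0.02088 h⁻¹
Fraction remaining after one interval: r = e^(−kτ) = e^(−0.02088 × 51.8) = 0.3391
Before dose 2, 1 dose has been given (aged 1τ).
C_trough = C₀ × r = 4.873 × 0.3391 = 1.652 mg/L

1.65 mg/L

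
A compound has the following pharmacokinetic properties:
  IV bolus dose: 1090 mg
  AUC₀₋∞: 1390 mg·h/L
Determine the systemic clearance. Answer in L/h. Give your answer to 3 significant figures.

0.784 L/h

CL = Dose / AUC = 1090 / 1390 = 0.7842 L/h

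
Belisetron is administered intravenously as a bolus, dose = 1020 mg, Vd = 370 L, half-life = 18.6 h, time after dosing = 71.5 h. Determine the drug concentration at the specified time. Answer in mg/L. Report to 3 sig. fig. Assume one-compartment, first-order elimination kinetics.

0.192 mg/L

C₀ = Dose / Vd = 1020 / 370 = 2.757 mg/L
k = ln2 / t½ = 0.693147 / 18.6 = 0.03727 h⁻¹
C = C₀ · e^(−k·t) = 2.757 × e^(−0.03727 × 71.5)
  = 2.757 × 0.06961 = 0.1919 mg/L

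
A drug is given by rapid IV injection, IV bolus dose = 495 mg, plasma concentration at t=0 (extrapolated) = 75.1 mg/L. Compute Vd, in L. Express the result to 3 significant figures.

6.59 L

Vd = Dose / C₀ = 495.0 / 75.1 = 6.591 L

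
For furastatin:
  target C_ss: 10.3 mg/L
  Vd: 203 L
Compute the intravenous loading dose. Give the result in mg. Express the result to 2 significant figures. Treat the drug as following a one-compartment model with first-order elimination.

2100 mg

LD = Css × Vd = 10.3 × 203 = 2091 mg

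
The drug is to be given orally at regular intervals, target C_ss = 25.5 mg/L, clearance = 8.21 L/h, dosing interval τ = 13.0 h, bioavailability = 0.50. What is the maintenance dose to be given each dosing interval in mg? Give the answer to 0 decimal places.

At steady state, F × (Dose/τ) = Css × CL.
Dose = Css × CL × τ / F = 25.5 × 8.210 × 13.0 / 0.50 = 5443 mg

5443 mg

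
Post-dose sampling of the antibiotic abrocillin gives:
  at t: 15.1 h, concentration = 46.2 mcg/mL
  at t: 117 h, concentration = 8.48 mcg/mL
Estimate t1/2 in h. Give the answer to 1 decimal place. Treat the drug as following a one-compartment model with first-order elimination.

k = ln(C₁/C₂) / (t₂ − t₁) = ln(46.2/8.48) / (117 − 15.1)
  = 1.695 / 101.9 = 0.01663 h⁻¹
t½ = ln2 / k = 0.693147 / 0.01663 = 41.68 h

41.7 h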